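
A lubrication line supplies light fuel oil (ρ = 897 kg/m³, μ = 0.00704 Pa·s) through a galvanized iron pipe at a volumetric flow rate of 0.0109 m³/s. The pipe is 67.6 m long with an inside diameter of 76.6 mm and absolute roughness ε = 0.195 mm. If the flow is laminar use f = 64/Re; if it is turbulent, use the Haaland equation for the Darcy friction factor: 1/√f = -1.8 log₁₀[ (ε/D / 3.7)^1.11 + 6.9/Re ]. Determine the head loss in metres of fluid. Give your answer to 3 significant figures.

Cross-sectional area A = πD²/4 = π(0.0766)²/4 = 0.004608 m²; mean velocity V = Q/A = 0.0109/0.004608 = 2.365 m/s.
Reynolds number Re = ρVD/μ = 897 · 2.365 · 0.0766 / 0.00704 = 2.308e+04.
Re > 4000 → turbulent. Relative roughness ε/D = 0.000195/0.0766 = 0.00255. Haaland: 1/√f = -1.8 log₁₀[(0.00255/3.7)^1.11 + 6.9/2.308e+04] = -1.8 log₁₀[0.000309 + 0.000299] = 5.789, so f = 0.02984.
Darcy-Weisbach: ΔP = f(L/D)(ρV²/2) = 0.02984·(67.6/0.0766)·(897·2.365²/2) = 0.02984·882.5·2509 = 6.607e+04 Pa.
Head loss h_f = ΔP/(ρg) = 6.607e+04/(897·9.81) = 7.51 m.

h_f ≈ 7.51 m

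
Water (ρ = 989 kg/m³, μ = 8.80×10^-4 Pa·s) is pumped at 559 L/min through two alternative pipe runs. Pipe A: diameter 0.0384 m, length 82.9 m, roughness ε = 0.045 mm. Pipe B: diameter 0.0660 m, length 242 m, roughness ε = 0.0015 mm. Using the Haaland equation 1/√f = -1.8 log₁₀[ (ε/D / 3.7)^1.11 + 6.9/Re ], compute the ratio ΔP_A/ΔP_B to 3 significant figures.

Pipe A: V = Q/A = 0.009317/0.001158 = 8.045 m/s; Re = 3.472e+05; ε/D = 0.00117; Haaland → f = 0.02112; ΔP_A = f(L/D)(ρV²/2) = 1.459e+06 Pa.
Pipe B: V = Q/A = 0.009317/0.003421 = 2.723 m/s; Re = 2.02e+05; ε/D = 2.27e-05; Haaland → f = 0.01561; ΔP_B = f(L/D)(ρV²/2) = 2.099e+05 Pa.
ΔP_A/ΔP_B = 1.459e+06/2.099e+05 = 6.95.

ΔP_A/ΔP_B ≈ 6.95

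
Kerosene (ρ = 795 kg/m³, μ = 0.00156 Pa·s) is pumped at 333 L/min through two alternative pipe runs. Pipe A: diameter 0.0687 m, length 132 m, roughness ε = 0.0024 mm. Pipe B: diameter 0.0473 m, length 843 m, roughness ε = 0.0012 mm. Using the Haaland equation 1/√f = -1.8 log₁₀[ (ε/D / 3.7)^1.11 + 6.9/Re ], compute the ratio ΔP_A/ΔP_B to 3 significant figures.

ΔP_A/ΔP_B ≈ 0.0263

Pipe A: V = Q/A = 0.00555/0.003707 = 1.497 m/s; Re = 5.242e+04; ε/D = 3.49e-05; Haaland → f = 0.02059; ΔP_A = f(L/D)(ρV²/2) = 3.525e+04 Pa.
Pipe B: V = Q/A = 0.00555/0.001757 = 3.158 m/s; Re = 7.614e+04; ε/D = 2.54e-05; Haaland → f = 0.01897; ΔP_B = f(L/D)(ρV²/2) = 1.34e+06 Pa.
ΔP_A/ΔP_B = 3.525e+04/1.34e+06 = 0.0263.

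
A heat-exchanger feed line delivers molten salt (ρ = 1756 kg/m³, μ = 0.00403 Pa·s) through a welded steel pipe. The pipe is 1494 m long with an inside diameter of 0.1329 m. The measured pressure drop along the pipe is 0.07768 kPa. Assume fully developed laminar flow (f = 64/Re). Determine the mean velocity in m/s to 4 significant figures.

For laminar flow, f = 64/Re with Re = ρVD/μ, so Darcy-Weisbach reduces to ΔP = 32μLV/D². Solving for V: V = ΔP·D²/(32μL) = 77.68·(0.1329)²/(32·0.00403·1494) = 0.007121 m/s.
Check: Re = ρVD/μ = 1756·0.007121·0.1329/0.00403 = 412.4 < 2300, so the laminar assumption holds.

V ≈ 0.007121 m/s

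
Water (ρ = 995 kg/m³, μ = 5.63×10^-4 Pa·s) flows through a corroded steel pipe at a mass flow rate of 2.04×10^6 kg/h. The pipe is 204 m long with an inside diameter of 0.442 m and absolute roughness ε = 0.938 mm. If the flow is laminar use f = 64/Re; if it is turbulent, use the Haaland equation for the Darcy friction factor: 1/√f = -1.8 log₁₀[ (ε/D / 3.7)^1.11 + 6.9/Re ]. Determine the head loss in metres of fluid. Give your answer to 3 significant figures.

ṁ = 2.04×10^6 kg/h = 2.04×10^6/3600 = 566.7 kg/s.
A = πD²/4 = π(0.442)²/4 = 0.1534 m²; mean velocity V = ṁ/(ρA) = 566.7/(995 · 0.1534) = 3.712 m/s.
Reynolds number Re = ρVD/μ = 995 · 3.712 · 0.442 / 0.000563 = 2.899e+06.
Re > 4000 → turbulent. Relative roughness ε/D = 0.000938/0.442 = 0.00212. Haaland: 1/√f = -1.8 log₁₀[(0.00212/3.7)^1.11 + 6.9/2.899e+06] = -1.8 log₁₀[0.000252 + 2.38e-06] = 6.469, so f = 0.0239.
Darcy-Weisbach: ΔP = f(L/D)(ρV²/2) = 0.0239·(204/0.442)·(995·3.712²/2) = 0.0239·461.5·6854 = 7.559e+04 Pa.
Head loss h_f = ΔP/(ρg) = 7.559e+04/(995·9.81) = 7.74 m.

h_f ≈ 7.74 m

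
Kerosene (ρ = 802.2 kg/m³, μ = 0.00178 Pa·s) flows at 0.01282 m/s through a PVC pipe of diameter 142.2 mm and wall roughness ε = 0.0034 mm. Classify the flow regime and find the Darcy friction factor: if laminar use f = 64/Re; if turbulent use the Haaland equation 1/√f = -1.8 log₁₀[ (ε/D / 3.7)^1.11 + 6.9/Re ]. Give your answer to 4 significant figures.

Re = ρVD/μ = 802.2·0.01282·0.1422/0.00178 = 821.6.
Re < 2300 → laminar, so f = 64/Re = 0.0779 (roughness is irrelevant in laminar flow).

f ≈ 0.07790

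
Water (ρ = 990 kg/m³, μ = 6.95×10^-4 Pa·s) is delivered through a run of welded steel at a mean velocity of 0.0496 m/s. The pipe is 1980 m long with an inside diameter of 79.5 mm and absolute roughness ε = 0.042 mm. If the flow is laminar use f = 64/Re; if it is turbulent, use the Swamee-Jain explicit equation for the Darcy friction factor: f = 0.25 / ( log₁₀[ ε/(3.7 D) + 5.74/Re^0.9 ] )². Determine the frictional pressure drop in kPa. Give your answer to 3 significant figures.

Reynolds number Re = ρVD/μ = 990 · 0.0496 · 0.0795 / 0.000695 = 5617.
Re > 4000 → turbulent. Relative roughness ε/D = 4.2e-05/0.0795 = 0.000528. Swamee-Jain: f = 0.25/(log₁₀[0.000528/3.7 + 5.74/5617^0.9])² = 0.25/(log₁₀[0.000143 + 0.00242])² = 0.25/(-2.591)² = 0.03725.
Darcy-Weisbach: ΔP = f(L/D)(ρV²/2) = 0.03725·(1980/0.0795)·(990·0.0496²/2) = 0.03725·2.491e+04·1.218 = 1130 Pa.
ΔP = 1130 Pa = 1.13 kPa.

ΔP ≈ 1.13 kPa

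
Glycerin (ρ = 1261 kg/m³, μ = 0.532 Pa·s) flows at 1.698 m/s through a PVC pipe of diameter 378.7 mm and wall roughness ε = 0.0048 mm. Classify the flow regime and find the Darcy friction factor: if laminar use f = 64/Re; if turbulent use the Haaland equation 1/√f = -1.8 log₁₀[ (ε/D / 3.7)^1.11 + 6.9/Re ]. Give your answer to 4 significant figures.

Re = ρVD/μ = 1261·1.698·0.3787/0.532 = 1524.
Re < 2300 → laminar, so f = 64/Re = 0.04199 (roughness is irrelevant in laminar flow).

f ≈ 0.04199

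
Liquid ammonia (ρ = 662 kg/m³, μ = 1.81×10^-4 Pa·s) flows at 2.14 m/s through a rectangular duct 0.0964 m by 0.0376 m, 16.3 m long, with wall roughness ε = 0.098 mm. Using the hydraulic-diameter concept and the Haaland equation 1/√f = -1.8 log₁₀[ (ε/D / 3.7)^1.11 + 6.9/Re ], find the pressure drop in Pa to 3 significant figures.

Hydraulic diameter D_h = 4A/P = 4·(0.0964·0.0376)/(2·(0.0964+0.0376)) = 0.0145/0.268 = 0.0541 m.
Re = ρVD_h/μ = 662·2.14·0.0541/0.000181 = 4.234e+05.
ε/D_h = 9.8e-05/0.0541 = 0.00181; Haaland gives 1/√f = -1.8 log₁₀[0.000212+1.63e-05] = 6.556, so f = 0.02327.
ΔP = f(L/D_h)(ρV²/2) = 0.02327·16.3/0.0541·1516 = 1.063e+04 Pa.

ΔP ≈ 10600 Pa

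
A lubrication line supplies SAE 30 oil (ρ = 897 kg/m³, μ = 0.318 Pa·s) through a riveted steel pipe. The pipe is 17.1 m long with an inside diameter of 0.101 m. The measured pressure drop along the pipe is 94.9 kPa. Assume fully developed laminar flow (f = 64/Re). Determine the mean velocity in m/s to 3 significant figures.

V ≈ 5.56 m/s

For laminar flow, f = 64/Re with Re = ρVD/μ, so Darcy-Weisbach reduces to ΔP = 32μLV/D². Solving for V: V = ΔP·D²/(32μL) = 9.49e+04·(0.101)²/(32·0.318·17.1) = 5.563 m/s.
Check: Re = ρVD/μ = 897·5.563·0.101/0.318 = 1585 < 2300, so the laminar assumption holds.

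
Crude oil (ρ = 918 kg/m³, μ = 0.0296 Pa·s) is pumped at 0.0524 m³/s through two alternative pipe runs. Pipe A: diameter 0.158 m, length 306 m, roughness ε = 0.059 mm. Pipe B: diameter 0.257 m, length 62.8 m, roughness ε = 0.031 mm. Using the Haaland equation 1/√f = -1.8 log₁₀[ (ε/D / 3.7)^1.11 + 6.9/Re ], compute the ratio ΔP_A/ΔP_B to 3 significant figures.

Pipe A: V = Q/A = 0.0524/0.01961 = 2.673 m/s; Re = 1.31e+04; ε/D = 0.000373; Haaland → f = 0.02924; ΔP_A = f(L/D)(ρV²/2) = 1.856e+05 Pa.
Pipe B: V = Q/A = 0.0524/0.05187 = 1.01 m/s; Re = 8051; ε/D = 0.000121; Haaland → f = 0.03292; ΔP_B = f(L/D)(ρV²/2) = 3768 Pa.
ΔP_A/ΔP_B = 1.856e+05/3768 = 49.3.

ΔP_A/ΔP_B ≈ 49.3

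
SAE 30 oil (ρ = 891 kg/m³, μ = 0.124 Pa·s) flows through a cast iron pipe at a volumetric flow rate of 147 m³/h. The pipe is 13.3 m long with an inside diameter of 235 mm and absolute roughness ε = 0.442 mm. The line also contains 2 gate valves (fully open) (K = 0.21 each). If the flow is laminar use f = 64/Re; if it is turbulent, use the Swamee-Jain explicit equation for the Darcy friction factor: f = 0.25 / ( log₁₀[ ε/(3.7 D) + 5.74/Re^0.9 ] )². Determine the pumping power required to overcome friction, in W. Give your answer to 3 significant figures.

P ≈ 43.5 W

Q = 147 m³/h = 147/3600 = 0.04083 m³/s.
Cross-sectional area A = πD²/4 = π(0.235)²/4 = 0.04337 m²; mean velocity V = Q/A = 0.04083/0.04337 = 0.9414 m/s.
Reynolds number Re = ρVD/μ = 891 · 0.9414 · 0.235 / 0.124 = 1590.
Re < 2300 → laminar flow, so f = 64/Re = 64/1590 = 0.04026 (the turbulent correlation is not needed).
Total minor-loss coefficient ΣK = 2·0.21 = 0.42.
ΔP = [f·L/D + ΣK]·(ρV²/2) = [0.04026·13.3/0.235 + 0.42]·(891·0.9414²/2) = [2.279 + 0.42]·394.8 = 1065 Pa.
Pumping power P = QΔP = 0.04083·1065 = 43.51 W = 43.5 W.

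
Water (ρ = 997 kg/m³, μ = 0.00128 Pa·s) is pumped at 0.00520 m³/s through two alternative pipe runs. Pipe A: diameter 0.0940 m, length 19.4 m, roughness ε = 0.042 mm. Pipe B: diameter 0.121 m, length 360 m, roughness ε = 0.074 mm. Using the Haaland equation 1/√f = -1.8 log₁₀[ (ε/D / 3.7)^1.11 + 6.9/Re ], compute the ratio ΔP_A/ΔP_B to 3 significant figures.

ΔP_A/ΔP_B ≈ 0.178

Pipe A: V = Q/A = 0.0052/0.00694 = 0.7493 m/s; Re = 5.486e+04; ε/D = 0.000447; Haaland → f = 0.02174; ΔP_A = f(L/D)(ρV²/2) = 1256 Pa.
Pipe B: V = Q/A = 0.0052/0.0115 = 0.4522 m/s; Re = 4.262e+04; ε/D = 0.000612; Haaland → f = 0.0232; ΔP_B = f(L/D)(ρV²/2) = 7037 Pa.
ΔP_A/ΔP_B = 1256/7037 = 0.178.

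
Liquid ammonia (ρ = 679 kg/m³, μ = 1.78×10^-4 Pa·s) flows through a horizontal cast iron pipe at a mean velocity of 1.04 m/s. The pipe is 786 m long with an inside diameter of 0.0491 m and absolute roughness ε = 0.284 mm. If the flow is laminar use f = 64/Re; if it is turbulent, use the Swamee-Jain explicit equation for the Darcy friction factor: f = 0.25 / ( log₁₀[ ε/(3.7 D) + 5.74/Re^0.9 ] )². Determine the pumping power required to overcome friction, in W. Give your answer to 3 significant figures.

Reynolds number Re = ρVD/μ = 679 · 1.04 · 0.0491 / 0.000178 = 1.948e+05.
Re > 4000 → turbulent. Relative roughness ε/D = 0.000284/0.0491 = 0.00578. Swamee-Jain: f = 0.25/(log₁₀[0.00578/3.7 + 5.74/1.948e+05^0.9])² = 0.25/(log₁₀[0.00156 + 9.96e-05])² = 0.25/(-2.779)² = 0.03237.
Darcy-Weisbach: ΔP = f(L/D)(ρV²/2) = 0.03237·(786/0.0491)·(679·1.04²/2) = 0.03237·1.601e+04·367.2 = 1.903e+05 Pa.
Q = V·A = 1.04·0.001893 = 0.001969 m³/s.
Pumping power P = QΔP = 0.001969·1.903e+05 = 374.7 W = 375 W.

P ≈ 375 W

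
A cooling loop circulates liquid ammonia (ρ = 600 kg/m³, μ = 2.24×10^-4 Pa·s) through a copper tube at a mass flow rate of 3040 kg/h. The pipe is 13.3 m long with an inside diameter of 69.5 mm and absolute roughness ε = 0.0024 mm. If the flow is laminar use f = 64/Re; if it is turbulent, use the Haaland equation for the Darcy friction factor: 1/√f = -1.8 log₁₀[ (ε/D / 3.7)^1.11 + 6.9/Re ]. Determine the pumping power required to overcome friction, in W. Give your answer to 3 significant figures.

ṁ = 3040 kg/h = 3040/3600 = 0.8444 kg/s.
A = πD²/4 = π(0.0695)²/4 = 0.003794 m²; mean velocity V = ṁ/(ρA) = 0.8444/(600 · 0.003794) = 0.371 m/s.
Reynolds number Re = ρVD/μ = 600 · 0.371 · 0.0695 / 0.000224 = 6.906e+04.
Re > 4000 → turbulent. Relative roughness ε/D = 2.4e-06/0.0695 = 3.45e-05. Haaland: 1/√f = -1.8 log₁₀[(3.45e-05/3.7)^1.11 + 6.9/6.906e+04] = -1.8 log₁₀[2.61e-06 + 9.99e-05] = 7.181, so f = 0.01939.
Darcy-Weisbach: ΔP = f(L/D)(ρV²/2) = 0.01939·(13.3/0.0695)·(600·0.371²/2) = 0.01939·191.4·41.29 = 153.2 Pa.
Q = ṁ/ρ = 0.8444/600 = 0.001407 m³/s.
Pumping power P = QΔP = 0.001407·153.2 = 0.2157 W = 0.216 W.

P ≈ 0.216 W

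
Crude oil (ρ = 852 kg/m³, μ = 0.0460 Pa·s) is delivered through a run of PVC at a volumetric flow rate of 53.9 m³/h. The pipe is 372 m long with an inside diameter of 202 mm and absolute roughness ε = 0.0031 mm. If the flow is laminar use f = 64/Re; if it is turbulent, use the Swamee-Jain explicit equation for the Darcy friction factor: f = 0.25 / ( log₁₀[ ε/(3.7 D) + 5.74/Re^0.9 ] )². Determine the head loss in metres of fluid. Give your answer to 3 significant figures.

h_f ≈ 0.750 m

Q = 53.9 m³/h = 53.9/3600 = 0.01497 m³/s.
Cross-sectional area A = πD²/4 = π(0.202)²/4 = 0.03205 m²; mean velocity V = Q/A = 0.01497/0.03205 = 0.4672 m/s.
Reynolds number Re = ρVD/μ = 852 · 0.4672 · 0.202 / 0.046 = 1748.
Re < 2300 → laminar flow, so f = 64/Re = 64/1748 = 0.03661 (the turbulent correlation is not needed).
Darcy-Weisbach: ΔP = f(L/D)(ρV²/2) = 0.03661·(372/0.202)·(852·0.4672²/2) = 0.03661·1842·92.98 = 6270 Pa.
Head loss h_f = ΔP/(ρg) = 6270/(852·9.81) = 0.750 m.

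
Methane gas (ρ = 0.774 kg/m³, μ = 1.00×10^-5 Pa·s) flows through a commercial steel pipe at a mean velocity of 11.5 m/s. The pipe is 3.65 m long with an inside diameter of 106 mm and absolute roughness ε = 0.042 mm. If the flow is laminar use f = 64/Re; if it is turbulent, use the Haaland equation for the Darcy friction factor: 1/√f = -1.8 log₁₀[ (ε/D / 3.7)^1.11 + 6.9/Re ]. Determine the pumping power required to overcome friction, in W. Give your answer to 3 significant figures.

P ≈ 3.54 W

Reynolds number Re = ρVD/μ = 0.774 · 11.5 · 0.106 / 1e-05 = 9.435e+04.
Re > 4000 → turbulent. Relative roughness ε/D = 4.2e-05/0.106 = 0.000396. Haaland: 1/√f = -1.8 log₁₀[(0.000396/3.7)^1.11 + 6.9/9.435e+04] = -1.8 log₁₀[3.92e-05 + 7.31e-05] = 7.109, so f = 0.01979.
Darcy-Weisbach: ΔP = f(L/D)(ρV²/2) = 0.01979·(3.65/0.106)·(0.774·11.5²/2) = 0.01979·34.43·51.18 = 34.87 Pa.
Q = V·A = 11.5·0.008825 = 0.1015 m³/s.
Pumping power P = QΔP = 0.1015·34.87 = 3.539 W = 3.54 W.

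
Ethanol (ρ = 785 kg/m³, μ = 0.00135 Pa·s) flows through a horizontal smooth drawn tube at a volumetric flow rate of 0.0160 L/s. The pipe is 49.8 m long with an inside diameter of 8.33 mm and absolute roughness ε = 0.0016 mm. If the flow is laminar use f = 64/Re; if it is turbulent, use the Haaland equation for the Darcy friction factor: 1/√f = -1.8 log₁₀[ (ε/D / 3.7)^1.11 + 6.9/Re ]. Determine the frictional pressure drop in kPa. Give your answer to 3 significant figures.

Q = 0.0160 L/s = 0.0160/1000 = 1.6e-05 m³/s.
Cross-sectional area A = πD²/4 = π(0.00833)²/4 = 5.45e-05 m²; mean velocity V = Q/A = 1.6e-05/5.45e-05 = 0.2936 m/s.
Reynolds number Re = ρVD/μ = 785 · 0.2936 · 0.00833 / 0.00135 = 1422.
Re < 2300 → laminar flow, so f = 64/Re = 64/1422 = 0.045 (the turbulent correlation is not needed).
Darcy-Weisbach: ΔP = f(L/D)(ρV²/2) = 0.045·(49.8/0.00833)·(785·0.2936²/2) = 0.045·5978·33.83 = 9103 Pa.
ΔP = 9103 Pa = 9.10 kPa.

ΔP ≈ 9.10 kPa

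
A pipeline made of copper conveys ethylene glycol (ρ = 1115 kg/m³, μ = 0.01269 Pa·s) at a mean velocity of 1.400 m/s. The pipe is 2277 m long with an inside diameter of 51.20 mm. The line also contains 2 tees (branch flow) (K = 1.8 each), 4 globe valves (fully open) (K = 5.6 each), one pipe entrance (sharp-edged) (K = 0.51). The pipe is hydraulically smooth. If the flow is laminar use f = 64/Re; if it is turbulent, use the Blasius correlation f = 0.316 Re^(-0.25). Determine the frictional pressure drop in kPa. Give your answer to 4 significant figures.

ΔP ≈ 1753 kPa

Reynolds number Re = ρVD/μ = 1115 · 1.4 · 0.0512 / 0.0127 = 6298.
Re > 4000 → turbulent. Smooth-pipe (Blasius): f = 0.316 Re^(-0.25) = 0.316/(6298)^0.25 = 0.03547.
Total minor-loss coefficient ΣK = 2·1.8 + 4·5.6 + 1·0.51 = 26.5.
ΔP = [f·L/D + ΣK]·(ρV²/2) = [0.03547·2277/0.0512 + 26.5]·(1115·1.4²/2) = [1578 + 26.5]·1093 = 1.753e+06 Pa.
ΔP = 1.753e+06 Pa = 1753 kPa.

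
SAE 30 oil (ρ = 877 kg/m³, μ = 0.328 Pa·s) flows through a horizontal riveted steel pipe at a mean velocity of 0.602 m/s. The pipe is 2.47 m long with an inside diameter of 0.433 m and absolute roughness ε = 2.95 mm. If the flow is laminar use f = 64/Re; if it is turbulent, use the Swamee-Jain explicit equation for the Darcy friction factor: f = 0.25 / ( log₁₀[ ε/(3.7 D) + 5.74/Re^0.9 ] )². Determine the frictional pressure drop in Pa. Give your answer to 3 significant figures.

Reynolds number Re = ρVD/μ = 877 · 0.602 · 0.433 / 0.328 = 697.
Re < 2300 → laminar flow, so f = 64/Re = 64/697 = 0.09183 (the turbulent correlation is not needed).
Darcy-Weisbach: ΔP = f(L/D)(ρV²/2) = 0.09183·(2.47/0.433)·(877·0.602²/2) = 0.09183·5.704·158.9 = 83.24 Pa.

ΔP ≈ 83.2 Pa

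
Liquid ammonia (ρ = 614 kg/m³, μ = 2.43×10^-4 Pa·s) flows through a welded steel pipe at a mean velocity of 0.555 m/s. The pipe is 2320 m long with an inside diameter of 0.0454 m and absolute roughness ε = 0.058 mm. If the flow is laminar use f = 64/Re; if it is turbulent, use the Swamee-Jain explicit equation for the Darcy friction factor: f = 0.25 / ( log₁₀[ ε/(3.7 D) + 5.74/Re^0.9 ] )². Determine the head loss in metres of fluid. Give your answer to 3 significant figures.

h_f ≈ 19.5 m

Reynolds number Re = ρVD/μ = 614 · 0.555 · 0.0454 / 0.000243 = 6.367e+04.
Re > 4000 → turbulent. Relative roughness ε/D = 5.8e-05/0.0454 = 0.00128. Swamee-Jain: f = 0.25/(log₁₀[0.00128/3.7 + 5.74/6.367e+04^0.9])² = 0.25/(log₁₀[0.000345 + 0.000273])² = 0.25/(-3.209)² = 0.02427.
Darcy-Weisbach: ΔP = f(L/D)(ρV²/2) = 0.02427·(2320/0.0454)·(614·0.555²/2) = 0.02427·5.11e+04·94.56 = 1.173e+05 Pa.
Head loss h_f = ΔP/(ρg) = 1.173e+05/(614·9.81) = 19.5 m.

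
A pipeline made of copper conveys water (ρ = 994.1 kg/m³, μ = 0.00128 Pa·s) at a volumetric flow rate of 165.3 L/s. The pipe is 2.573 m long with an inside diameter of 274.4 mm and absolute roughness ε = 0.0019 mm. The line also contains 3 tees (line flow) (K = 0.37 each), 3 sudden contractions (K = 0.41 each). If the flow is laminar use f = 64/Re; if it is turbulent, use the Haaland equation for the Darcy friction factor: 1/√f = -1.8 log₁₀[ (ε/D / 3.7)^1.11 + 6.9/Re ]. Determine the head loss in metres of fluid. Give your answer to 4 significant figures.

Q = 165.3 L/s = 165.3/1000 = 0.1653 m³/s.
Cross-sectional area A = πD²/4 = π(0.2744)²/4 = 0.05914 m²; mean velocity V = Q/A = 0.1653/0.05914 = 2.795 m/s.
Reynolds number Re = ρVD/μ = 994.1 · 2.795 · 0.2744 / 0.00128 = 5.957e+05.
Re > 4000 → turbulent. Relative roughness ε/D = 1.9e-06/0.2744 = 6.92e-06. Haaland: 1/√f = -1.8 log₁₀[(6.92e-06/3.7)^1.11 + 6.9/5.957e+05] = -1.8 log₁₀[4.39e-07 + 1.16e-05] = 8.856, so f = 0.01275.
Total minor-loss coefficient ΣK = 3·0.37 + 3·0.41 = 2.34.
ΔP = [f·L/D + ΣK]·(ρV²/2) = [0.01275·2.573/0.2744 + 2.34]·(994.1·2.795²/2) = [0.1196 + 2.34]·3884 = 9552 Pa.
Head loss h_f = ΔP/(ρg) = 9552/(994.1·9.81) = 0.9795 m.

h_f ≈ 0.9795 m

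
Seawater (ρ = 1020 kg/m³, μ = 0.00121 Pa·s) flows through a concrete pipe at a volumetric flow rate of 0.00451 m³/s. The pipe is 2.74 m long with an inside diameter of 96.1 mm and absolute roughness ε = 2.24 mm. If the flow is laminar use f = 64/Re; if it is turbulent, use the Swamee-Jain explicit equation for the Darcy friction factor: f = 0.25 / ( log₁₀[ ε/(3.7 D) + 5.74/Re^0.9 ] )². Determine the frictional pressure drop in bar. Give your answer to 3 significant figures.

ΔP ≈ 0.00296 bar

Cross-sectional area A = πD²/4 = π(0.0961)²/4 = 0.007253 m²; mean velocity V = Q/A = 0.00451/0.007253 = 0.6218 m/s.
Reynolds number Re = ρVD/μ = 1020 · 0.6218 · 0.0961 / 0.00121 = 5.037e+04.
Re > 4000 → turbulent. Relative roughness ε/D = 0.00224/0.0961 = 0.0233. Swamee-Jain: f = 0.25/(log₁₀[0.0233/3.7 + 5.74/5.037e+04^0.9])² = 0.25/(log₁₀[0.0063 + 0.000336])² = 0.25/(-2.178)² = 0.0527.
Darcy-Weisbach: ΔP = f(L/D)(ρV²/2) = 0.0527·(2.74/0.0961)·(1020·0.6218²/2) = 0.0527·28.51·197.2 = 296.3 Pa.
ΔP = 296.3 Pa = 0.00296 bar.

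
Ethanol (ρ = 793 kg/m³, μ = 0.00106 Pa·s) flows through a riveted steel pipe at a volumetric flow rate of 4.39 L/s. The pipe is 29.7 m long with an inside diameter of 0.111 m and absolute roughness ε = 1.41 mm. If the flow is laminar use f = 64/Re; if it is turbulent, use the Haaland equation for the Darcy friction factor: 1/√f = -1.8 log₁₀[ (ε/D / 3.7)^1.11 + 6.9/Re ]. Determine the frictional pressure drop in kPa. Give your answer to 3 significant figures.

Q = 4.39 L/s = 4.39/1000 = 0.00439 m³/s.
Cross-sectional area A = πD²/4 = π(0.111)²/4 = 0.009677 m²; mean velocity V = Q/A = 0.00439/0.009677 = 0.4537 m/s.
Reynolds number Re = ρVD/μ = 793 · 0.4537 · 0.111 / 0.00106 = 3.767e+04.
Re > 4000 → turbulent. Relative roughness ε/D = 0.00141/0.111 = 0.0127. Haaland: 1/√f = -1.8 log₁₀[(0.0127/3.7)^1.11 + 6.9/3.767e+04] = -1.8 log₁₀[0.00184 + 0.000183] = 4.849, so f = 0.04252.
Darcy-Weisbach: ΔP = f(L/D)(ρV²/2) = 0.04252·(29.7/0.111)·(793·0.4537²/2) = 0.04252·267.6·81.6 = 928.4 Pa.
ΔP = 928.4 Pa = 0.928 kPa.

ΔP ≈ 0.928 kPa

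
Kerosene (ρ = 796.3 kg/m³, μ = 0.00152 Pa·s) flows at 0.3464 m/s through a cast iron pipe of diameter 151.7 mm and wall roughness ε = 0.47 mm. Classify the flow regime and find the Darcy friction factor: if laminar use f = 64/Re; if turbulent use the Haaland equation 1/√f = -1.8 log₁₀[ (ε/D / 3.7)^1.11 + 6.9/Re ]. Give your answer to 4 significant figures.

f ≈ 0.03019

Re = ρVD/μ = 796.3·0.3464·0.1517/0.00152 = 2.753e+04.
Re > 4000 → turbulent. ε/D = 0.00047/0.1517 = 0.0031; Haaland: 1/√f = -1.8 log₁₀[0.000384 + 0.000251] = 5.755, so f = 0.03019.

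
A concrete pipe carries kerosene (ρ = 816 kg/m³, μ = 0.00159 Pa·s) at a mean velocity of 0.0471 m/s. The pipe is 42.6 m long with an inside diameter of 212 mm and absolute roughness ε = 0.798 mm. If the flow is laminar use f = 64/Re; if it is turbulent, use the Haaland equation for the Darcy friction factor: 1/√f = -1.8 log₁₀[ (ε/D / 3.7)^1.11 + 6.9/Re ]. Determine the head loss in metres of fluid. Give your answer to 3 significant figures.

Reynolds number Re = ρVD/μ = 816 · 0.0471 · 0.212 / 0.00159 = 5124.
Re > 4000 → turbulent. Relative roughness ε/D = 0.000798/0.212 = 0.00376. Haaland: 1/√f = -1.8 log₁₀[(0.00376/3.7)^1.11 + 6.9/5124] = -1.8 log₁₀[0.000477 + 0.00135] = 4.93, so f = 0.04114.
Darcy-Weisbach: ΔP = f(L/D)(ρV²/2) = 0.04114·(42.6/0.212)·(816·0.0471²/2) = 0.04114·200.9·0.9051 = 7.482 Pa.
Head loss h_f = ΔP/(ρg) = 7.482/(816·9.81) = 9.35×10^-4 m.

h_f ≈ 9.35×10^-4 m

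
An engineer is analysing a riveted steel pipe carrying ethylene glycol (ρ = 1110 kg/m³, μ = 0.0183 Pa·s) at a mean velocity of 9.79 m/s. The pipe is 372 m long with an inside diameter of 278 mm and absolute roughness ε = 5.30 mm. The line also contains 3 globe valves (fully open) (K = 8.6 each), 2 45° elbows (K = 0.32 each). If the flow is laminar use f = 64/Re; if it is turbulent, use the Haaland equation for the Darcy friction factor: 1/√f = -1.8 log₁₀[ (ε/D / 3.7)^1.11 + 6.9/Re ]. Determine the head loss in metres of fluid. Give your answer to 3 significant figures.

Reynolds number Re = ρVD/μ = 1110 · 9.79 · 0.278 / 0.0183 = 1.651e+05.
Re > 4000 → turbulent. Relative roughness ε/D = 0.0053/0.278 = 0.0191. Haaland: 1/√f = -1.8 log₁₀[(0.0191/3.7)^1.11 + 6.9/1.651e+05] = -1.8 log₁₀[0.00289 + 4.18e-05] = 4.56, so f = 0.04809.
Total minor-loss coefficient ΣK = 3·8.6 + 2·0.32 = 26.4.
ΔP = [f·L/D + ΣK]·(ρV²/2) = [0.04809·372/0.278 + 26.4]·(1110·9.79²/2) = [64.35 + 26.4]·5.319e+04 = 4.829e+06 Pa.
Head loss h_f = ΔP/(ρg) = 4.829e+06/(1110·9.81) = 444 m.

h_f ≈ 444 m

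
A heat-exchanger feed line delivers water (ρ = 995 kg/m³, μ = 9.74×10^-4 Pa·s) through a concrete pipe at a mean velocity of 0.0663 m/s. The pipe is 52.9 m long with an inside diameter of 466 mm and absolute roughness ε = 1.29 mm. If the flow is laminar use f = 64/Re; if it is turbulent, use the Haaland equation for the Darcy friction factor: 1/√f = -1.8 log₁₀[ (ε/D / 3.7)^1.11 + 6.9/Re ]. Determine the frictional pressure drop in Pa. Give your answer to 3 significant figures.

ΔP ≈ 7.24 Pa

Reynolds number Re = ρVD/μ = 995 · 0.0663 · 0.466 / 0.000974 = 3.156e+04.
Re > 4000 → turbulent. Relative roughness ε/D = 0.00129/0.466 = 0.00277. Haaland: 1/√f = -1.8 log₁₀[(0.00277/3.7)^1.11 + 6.9/3.156e+04] = -1.8 log₁₀[0.000339 + 0.000219] = 5.857, so f = 0.02915.
Darcy-Weisbach: ΔP = f(L/D)(ρV²/2) = 0.02915·(52.9/0.466)·(995·0.0663²/2) = 0.02915·113.5·2.187 = 7.238 Pa.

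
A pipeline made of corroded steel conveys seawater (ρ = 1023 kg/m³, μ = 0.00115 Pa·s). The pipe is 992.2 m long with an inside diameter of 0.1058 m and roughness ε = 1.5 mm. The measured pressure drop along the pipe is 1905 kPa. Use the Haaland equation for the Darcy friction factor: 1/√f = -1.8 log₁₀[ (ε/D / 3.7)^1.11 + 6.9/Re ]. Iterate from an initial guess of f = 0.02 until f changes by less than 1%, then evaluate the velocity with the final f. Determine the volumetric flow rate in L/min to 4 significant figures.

Q ≈ 1602 L/min

Rearranging Darcy-Weisbach: V = √(2·ΔP·D/(f·L·ρ)). With ε/D = 0.0015/0.1058 = 0.0142, iterate starting from f = 0.02:
  f = 0.02 → V = √(2·1.905e+06·0.1058/(0.02·992.2·1023)) = 4.456 m/s; Re = ρVD/μ = 4.194e+05; f → 0.043
  f = 0.043 → V = 3.039 m/s; Re = 2.86e+05; f → 0.04306
Converged (Δf/f < 1%). With the final f = 0.04306: V = √(2·1.905e+06·0.1058/(0.04306·992.2·1023)) = 3.037 m/s.
Q = V·A = 3.037·(π/4·0.1058²) = 0.0267 m³/s = 1602 L/min.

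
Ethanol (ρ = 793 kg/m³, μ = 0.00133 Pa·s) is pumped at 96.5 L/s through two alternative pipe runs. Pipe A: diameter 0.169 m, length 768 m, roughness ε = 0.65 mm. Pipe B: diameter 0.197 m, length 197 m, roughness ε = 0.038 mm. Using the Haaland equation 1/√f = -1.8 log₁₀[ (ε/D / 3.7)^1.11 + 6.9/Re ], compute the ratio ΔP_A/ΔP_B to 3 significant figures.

Pipe A: V = Q/A = 0.0965/0.02243 = 4.302 m/s; Re = 4.335e+05; ε/D = 0.00385; Haaland → f = 0.02839; ΔP_A = f(L/D)(ρV²/2) = 9.466e+05 Pa.
Pipe B: V = Q/A = 0.0965/0.03048 = 3.166 m/s; Re = 3.719e+05; ε/D = 0.000193; Haaland → f = 0.01565; ΔP_B = f(L/D)(ρV²/2) = 6.218e+04 Pa.
ΔP_A/ΔP_B = 9.466e+05/6.218e+04 = 15.2.

ΔP_A/ΔP_B ≈ 15.2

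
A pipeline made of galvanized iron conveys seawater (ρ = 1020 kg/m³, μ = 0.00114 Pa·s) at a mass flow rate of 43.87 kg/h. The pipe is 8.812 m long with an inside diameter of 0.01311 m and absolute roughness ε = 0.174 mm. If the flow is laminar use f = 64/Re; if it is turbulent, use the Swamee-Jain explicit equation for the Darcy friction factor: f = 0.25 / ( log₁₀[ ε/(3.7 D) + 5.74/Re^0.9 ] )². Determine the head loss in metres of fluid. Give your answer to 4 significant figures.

h_f ≈ 0.01654 m

ṁ = 43.87 kg/h = 43.87/3600 = 0.01219 kg/s.
A = πD²/4 = π(0.01311)²/4 = 0.000135 m²; mean velocity V = ṁ/(ρA) = 0.01219/(1020 · 0.000135) = 0.08851 m/s.
Reynolds number Re = ρVD/μ = 1020 · 0.08851 · 0.01311 / 0.00114 = 1038.
Re < 2300 → laminar flow, so f = 64/Re = 64/1038 = 0.06165 (the turbulent correlation is not needed).
Darcy-Weisbach: ΔP = f(L/D)(ρV²/2) = 0.06165·(8.812/0.01311)·(1020·0.08851²/2) = 0.06165·672.2·3.995 = 165.5 Pa.
Head loss h_f = ΔP/(ρg) = 165.5/(1020·9.81) = 0.01654 m.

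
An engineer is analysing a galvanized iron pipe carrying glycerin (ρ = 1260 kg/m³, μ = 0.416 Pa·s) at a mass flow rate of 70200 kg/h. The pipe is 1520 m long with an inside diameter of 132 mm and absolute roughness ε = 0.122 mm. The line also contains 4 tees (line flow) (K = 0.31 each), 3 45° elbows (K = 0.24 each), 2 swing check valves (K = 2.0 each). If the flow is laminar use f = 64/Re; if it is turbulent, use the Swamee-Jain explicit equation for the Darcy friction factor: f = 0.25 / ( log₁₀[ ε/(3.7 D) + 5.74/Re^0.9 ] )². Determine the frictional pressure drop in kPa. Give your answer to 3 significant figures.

ΔP ≈ 1320 kPa

ṁ = 70200 kg/h = 70200/3600 = 19.5 kg/s.
A = πD²/4 = π(0.132)²/4 = 0.01368 m²; mean velocity V = ṁ/(ρA) = 19.5/(1260 · 0.01368) = 1.131 m/s.
Reynolds number Re = ρVD/μ = 1260 · 1.131 · 0.132 / 0.416 = 452.1.
Re < 2300 → laminar flow, so f = 64/Re = 64/452.1 = 0.1415 (the turbulent correlation is not needed).
Total minor-loss coefficient ΣK = 4·0.31 + 3·0.24 + 2·2 = 5.96.
ΔP = [f·L/D + ΣK]·(ρV²/2) = [0.1415·1520/0.132 + 5.96]·(1260·1.131²/2) = [1630 + 5.96]·805.7 = 1.318e+06 Pa.
ΔP = 1.318e+06 Pa = 1320 kPa.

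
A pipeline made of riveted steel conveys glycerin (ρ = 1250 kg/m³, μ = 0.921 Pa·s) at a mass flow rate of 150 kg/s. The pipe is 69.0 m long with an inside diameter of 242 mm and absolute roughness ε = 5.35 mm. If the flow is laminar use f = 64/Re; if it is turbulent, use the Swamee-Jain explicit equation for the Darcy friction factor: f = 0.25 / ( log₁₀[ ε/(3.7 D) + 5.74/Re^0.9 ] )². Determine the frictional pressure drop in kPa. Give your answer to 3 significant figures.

A = πD²/4 = π(0.242)²/4 = 0.046 m²; mean velocity V = ṁ/(ρA) = 150/(1250 · 0.046) = 2.609 m/s.
Reynolds number Re = ρVD/μ = 1250 · 2.609 · 0.242 / 0.921 = 856.9.
Re < 2300 → laminar flow, so f = 64/Re = 64/856.9 = 0.07469 (the turbulent correlation is not needed).
Darcy-Weisbach: ΔP = f(L/D)(ρV²/2) = 0.07469·(69/0.242)·(1250·2.609²/2) = 0.07469·285.1·4254 = 9.059e+04 Pa.
ΔP = 9.059e+04 Pa = 90.6 kPa.

ΔP ≈ 90.6 kPa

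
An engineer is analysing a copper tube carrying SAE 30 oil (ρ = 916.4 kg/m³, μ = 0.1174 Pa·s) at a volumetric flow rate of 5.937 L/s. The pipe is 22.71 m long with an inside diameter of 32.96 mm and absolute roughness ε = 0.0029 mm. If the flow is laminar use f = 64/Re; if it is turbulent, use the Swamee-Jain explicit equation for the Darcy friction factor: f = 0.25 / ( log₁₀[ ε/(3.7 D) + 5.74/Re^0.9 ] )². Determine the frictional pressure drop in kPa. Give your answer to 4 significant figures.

Q = 5.937 L/s = 5.937/1000 = 0.005937 m³/s.
Cross-sectional area A = πD²/4 = π(0.03296)²/4 = 0.0008532 m²; mean velocity V = Q/A = 0.005937/0.0008532 = 6.958 m/s.
Reynolds number Re = ρVD/μ = 916.4 · 6.958 · 0.03296 / 0.117 = 1790.
Re < 2300 → laminar flow, so f = 64/Re = 64/1790 = 0.03575 (the turbulent correlation is not needed).
Darcy-Weisbach: ΔP = f(L/D)(ρV²/2) = 0.03575·(22.71/0.03296)·(916.4·6.958²/2) = 0.03575·689·2.219e+04 = 5.465e+05 Pa.
ΔP = 5.465e+05 Pa = 546.5 kPa.

ΔP ≈ 546.5 kPa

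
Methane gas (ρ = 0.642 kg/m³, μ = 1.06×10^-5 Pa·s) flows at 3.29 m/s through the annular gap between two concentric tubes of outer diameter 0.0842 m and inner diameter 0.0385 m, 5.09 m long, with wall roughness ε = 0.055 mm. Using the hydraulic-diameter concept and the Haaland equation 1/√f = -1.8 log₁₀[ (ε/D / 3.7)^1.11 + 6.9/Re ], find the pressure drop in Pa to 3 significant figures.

ΔP ≈ 12.8 Pa

Hydraulic diameter D_h = 4A/P = D_o - D_i = 0.0842 - 0.0385 = 0.0457 m.
Re = ρVD_h/μ = 0.642·3.29·0.0457/1.06e-05 = 9106.
ε/D_h = 5.5e-05/0.0457 = 0.0012; Haaland gives 1/√f = -1.8 log₁₀[0.000134+0.000758] = 5.489, so f = 0.03319.
ΔP = f(L/D_h)(ρV²/2) = 0.03319·5.09/0.0457·3.475 = 12.84 Pa.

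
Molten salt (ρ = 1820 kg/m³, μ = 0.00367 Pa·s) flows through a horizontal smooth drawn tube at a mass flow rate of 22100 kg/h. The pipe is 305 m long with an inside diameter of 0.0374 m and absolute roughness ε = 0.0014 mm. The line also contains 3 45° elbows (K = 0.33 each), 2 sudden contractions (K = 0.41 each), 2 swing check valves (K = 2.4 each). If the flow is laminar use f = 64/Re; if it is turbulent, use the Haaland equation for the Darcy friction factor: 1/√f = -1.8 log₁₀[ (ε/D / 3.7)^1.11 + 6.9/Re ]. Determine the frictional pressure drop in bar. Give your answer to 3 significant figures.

ṁ = 22100 kg/h = 22100/3600 = 6.139 kg/s.
A = πD²/4 = π(0.0374)²/4 = 0.001099 m²; mean velocity V = ṁ/(ρA) = 6.139/(1820 · 0.001099) = 3.07 m/s.
Reynolds number Re = ρVD/μ = 1820 · 3.07 · 0.0374 / 0.00367 = 5.695e+04.
Re > 4000 → turbulent. Relative roughness ε/D = 1.4e-06/0.0374 = 3.74e-05. Haaland: 1/√f = -1.8 log₁₀[(3.74e-05/3.7)^1.11 + 6.9/5.695e+04] = -1.8 log₁₀[2.86e-06 + 0.000121] = 7.032, so f = 0.02022.
Total minor-loss coefficient ΣK = 3·0.33 + 2·0.41 + 2·2.4 = 6.61.
ΔP = [f·L/D + ΣK]·(ρV²/2) = [0.02022·305/0.0374 + 6.61]·(1820·3.07²/2) = [164.9 + 6.61]·8579 = 1.472e+06 Pa.
ΔP = 1.472e+06 Pa = 14.7 bar.

ΔP ≈ 14.7 bar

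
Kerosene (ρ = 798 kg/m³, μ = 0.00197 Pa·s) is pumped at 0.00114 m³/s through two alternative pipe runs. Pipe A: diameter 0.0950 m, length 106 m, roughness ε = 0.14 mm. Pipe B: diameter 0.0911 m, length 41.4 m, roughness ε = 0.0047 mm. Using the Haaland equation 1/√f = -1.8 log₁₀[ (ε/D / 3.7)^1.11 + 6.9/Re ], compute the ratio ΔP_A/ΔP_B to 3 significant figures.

ΔP_A/ΔP_B ≈ 2.19

Pipe A: V = Q/A = 0.00114/0.007088 = 0.1608 m/s; Re = 6189; ε/D = 0.00147; Haaland → f = 0.03691; ΔP_A = f(L/D)(ρV²/2) = 425 Pa.
Pipe B: V = Q/A = 0.00114/0.006518 = 0.1749 m/s; Re = 6454; ε/D = 5.16e-05; Haaland → f = 0.03501; ΔP_B = f(L/D)(ρV²/2) = 194.2 Pa.
ΔP_A/ΔP_B = 425/194.2 = 2.19.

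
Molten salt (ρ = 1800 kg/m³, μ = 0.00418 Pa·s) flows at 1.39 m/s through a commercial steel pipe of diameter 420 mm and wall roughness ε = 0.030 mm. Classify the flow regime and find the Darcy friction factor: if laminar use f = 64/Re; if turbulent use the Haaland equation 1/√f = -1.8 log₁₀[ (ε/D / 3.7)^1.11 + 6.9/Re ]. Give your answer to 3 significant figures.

f ≈ 0.0154

Re = ρVD/μ = 1800·1.39·0.42/0.00418 = 2.514e+05.
Re > 4000 → turbulent. ε/D = 3e-05/0.42 = 7.14e-05; Haaland: 1/√f = -1.8 log₁₀[5.85e-06 + 2.74e-05] = 8.06, so f = 0.01539.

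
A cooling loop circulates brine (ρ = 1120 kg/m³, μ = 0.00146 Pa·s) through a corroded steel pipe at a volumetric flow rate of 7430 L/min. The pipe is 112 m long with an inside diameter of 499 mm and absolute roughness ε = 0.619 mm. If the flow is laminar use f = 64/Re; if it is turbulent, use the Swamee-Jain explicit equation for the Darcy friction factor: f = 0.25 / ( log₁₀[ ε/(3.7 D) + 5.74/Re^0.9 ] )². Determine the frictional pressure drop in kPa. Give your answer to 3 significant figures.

Q = 7430 L/min = 7430/60000 = 0.1238 m³/s.
Cross-sectional area A = πD²/4 = π(0.499)²/4 = 0.1956 m²; mean velocity V = Q/A = 0.1238/0.1956 = 0.6332 m/s.
Reynolds number Re = ρVD/μ = 1120 · 0.6332 · 0.499 / 0.00146 = 2.424e+05.
Re > 4000 → turbulent. Relative roughness ε/D = 0.000619/0.499 = 0.00124. Swamee-Jain: f = 0.25/(log₁₀[0.00124/3.7 + 5.74/2.424e+05^0.9])² = 0.25/(log₁₀[0.000335 + 8.18e-05])² = 0.25/(-3.38)² = 0.02189.
Darcy-Weisbach: ΔP = f(L/D)(ρV²/2) = 0.02189·(112/0.499)·(1120·0.6332²/2) = 0.02189·224.4·224.5 = 1103 Pa.
ΔP = 1103 Pa = 1.10 kPa.

ΔP ≈ 1.10 kPa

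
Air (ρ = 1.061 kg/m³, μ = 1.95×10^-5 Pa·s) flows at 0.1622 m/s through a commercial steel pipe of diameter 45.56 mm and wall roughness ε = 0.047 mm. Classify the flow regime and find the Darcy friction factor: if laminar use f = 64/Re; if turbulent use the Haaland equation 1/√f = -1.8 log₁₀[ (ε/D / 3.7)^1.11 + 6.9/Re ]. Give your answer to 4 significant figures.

Re = ρVD/μ = 1.061·0.1622·0.04556/1.95e-05 = 402.1.
Re < 2300 → laminar, so f = 64/Re = 0.1592 (roughness is irrelevant in laminar flow).

f ≈ 0.1592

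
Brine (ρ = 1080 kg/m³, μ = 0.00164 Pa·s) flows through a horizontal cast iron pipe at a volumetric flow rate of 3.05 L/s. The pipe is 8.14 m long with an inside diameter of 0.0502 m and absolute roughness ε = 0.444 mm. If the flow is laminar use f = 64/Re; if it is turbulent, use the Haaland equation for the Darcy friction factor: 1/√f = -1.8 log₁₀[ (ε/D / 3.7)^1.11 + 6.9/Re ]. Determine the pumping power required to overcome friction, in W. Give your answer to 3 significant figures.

P ≈ 23.9 W

Q = 3.05 L/s = 3.05/1000 = 0.00305 m³/s.
Cross-sectional area A = πD²/4 = π(0.0502)²/4 = 0.001979 m²; mean velocity V = Q/A = 0.00305/0.001979 = 1.541 m/s.
Reynolds number Re = ρVD/μ = 1080 · 1.541 · 0.0502 / 0.00164 = 5.094e+04.
Re > 4000 → turbulent. Relative roughness ε/D = 0.000444/0.0502 = 0.00884. Haaland: 1/√f = -1.8 log₁₀[(0.00884/3.7)^1.11 + 6.9/5.094e+04] = -1.8 log₁₀[0.00123 + 0.000135] = 5.156, so f = 0.03761.
Darcy-Weisbach: ΔP = f(L/D)(ρV²/2) = 0.03761·(8.14/0.0502)·(1080·1.541²/2) = 0.03761·162.2·1282 = 7821 Pa.
Pumping power P = QΔP = 0.00305·7821 = 23.85 W = 23.9 W.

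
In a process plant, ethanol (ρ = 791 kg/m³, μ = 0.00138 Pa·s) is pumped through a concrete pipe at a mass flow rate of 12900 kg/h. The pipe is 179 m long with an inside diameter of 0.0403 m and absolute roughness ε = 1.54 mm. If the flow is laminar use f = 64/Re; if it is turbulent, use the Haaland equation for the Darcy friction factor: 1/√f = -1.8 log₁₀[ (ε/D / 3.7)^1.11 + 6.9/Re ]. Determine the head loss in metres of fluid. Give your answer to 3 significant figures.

h_f ≈ 182 m

ṁ = 12900 kg/h = 12900/3600 = 3.583 kg/s.
A = πD²/4 = π(0.0403)²/4 = 0.001276 m²; mean velocity V = ṁ/(ρA) = 3.583/(791 · 0.001276) = 3.551 m/s.
Reynolds number Re = ρVD/μ = 791 · 3.551 · 0.0403 / 0.00138 = 8.204e+04.
Re > 4000 → turbulent. Relative roughness ε/D = 0.00154/0.0403 = 0.0382. Haaland: 1/√f = -1.8 log₁₀[(0.0382/3.7)^1.11 + 6.9/8.204e+04] = -1.8 log₁₀[0.00625 + 8.41e-05] = 3.958, so f = 0.06385.
Darcy-Weisbach: ΔP = f(L/D)(ρV²/2) = 0.06385·(179/0.0403)·(791·3.551²/2) = 0.06385·4442·4988 = 1.415e+06 Pa.
Head loss h_f = ΔP/(ρg) = 1.415e+06/(791·9.81) = 182 m.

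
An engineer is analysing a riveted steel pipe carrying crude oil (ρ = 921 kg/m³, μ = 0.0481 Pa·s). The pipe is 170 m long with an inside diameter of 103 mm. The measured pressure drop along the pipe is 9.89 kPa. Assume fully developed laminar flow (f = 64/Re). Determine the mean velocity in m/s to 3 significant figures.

V ≈ 0.401 m/s

For laminar flow, f = 64/Re with Re = ρVD/μ, so Darcy-Weisbach reduces to ΔP = 32μLV/D². Solving for V: V = ΔP·D²/(32μL) = 9890·(0.103)²/(32·0.0481·170) = 0.401 m/s.
Check: Re = ρVD/μ = 921·0.401·0.103/0.0481 = 790.8 < 2300, so the laminar assumption holds.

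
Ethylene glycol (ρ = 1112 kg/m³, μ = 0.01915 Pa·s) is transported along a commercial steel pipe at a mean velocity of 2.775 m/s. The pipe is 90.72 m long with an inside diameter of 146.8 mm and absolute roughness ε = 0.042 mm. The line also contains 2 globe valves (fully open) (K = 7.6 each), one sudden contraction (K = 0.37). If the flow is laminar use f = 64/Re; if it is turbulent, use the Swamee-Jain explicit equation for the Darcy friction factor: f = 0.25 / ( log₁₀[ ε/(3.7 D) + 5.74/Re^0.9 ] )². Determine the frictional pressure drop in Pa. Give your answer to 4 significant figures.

ΔP ≈ 134200 Pa

Reynolds number Re = ρVD/μ = 1112 · 2.775 · 0.1468 / 0.0192 = 2.366e+04.
Re > 4000 → turbulent. Relative roughness ε/D = 4.2e-05/0.1468 = 0.000286. Swamee-Jain: f = 0.25/(log₁₀[0.000286/3.7 + 5.74/2.366e+04^0.9])² = 0.25/(log₁₀[7.73e-05 + 0.000664])² = 0.25/(-3.13)² = 0.02552.
Total minor-loss coefficient ΣK = 2·7.6 + 1·0.37 = 15.6.
ΔP = [f·L/D + ΣK]·(ρV²/2) = [0.02552·90.72/0.1468 + 15.6]·(1112·2.775²/2) = [15.77 + 15.6]·4282 = 1.342e+05 Pa.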